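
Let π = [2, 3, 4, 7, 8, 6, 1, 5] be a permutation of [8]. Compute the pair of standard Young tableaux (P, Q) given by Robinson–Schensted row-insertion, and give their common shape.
P = [1, 3, 4, 5, 8] / [2, 6] / [7];  Q = [1, 2, 3, 4, 5] / [6, 8] / [7];  common shape = (5, 2, 1)

Row-insert the values π_1, π_2, … into P one at a time, bumping the leftmost entry strictly greater than the inserted value down to the next row. The recording tableau Q records, in position (i, j), the step at which that cell was added to P.
  Insert 2 (step 1): P = [2];  Q = [1]
  Insert 3 (step 2): P = [2, 3];  Q = [1, 2]
  Insert 4 (step 3): P = [2, 3, 4];  Q = [1, 2, 3]
  Insert 7 (step 4): P = [2, 3, 4, 7];  Q = [1, 2, 3, 4]
  Insert 8 (step 5): P = [2, 3, 4, 7, 8];  Q = [1, 2, 3, 4, 5]
  Insert 6 (step 6): P = [2, 3, 4, 6, 8] / [7];  Q = [1, 2, 3, 4, 5] / [6]
  Insert 1 (step 7): P = [1, 3, 4, 6, 8] / [2] / [7];  Q = [1, 2, 3, 4, 5] / [6] / [7]
  Insert 5 (step 8): P = [1, 3, 4, 5, 8] / [2, 6] / [7];  Q = [1, 2, 3, 4, 5] / [6, 8] / [7]
Final shape: (5, 2, 1).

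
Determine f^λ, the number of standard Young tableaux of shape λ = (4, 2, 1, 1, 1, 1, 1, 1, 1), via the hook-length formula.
# SYT of shape (4, 2, 1, 1, 1, 1, 1, 1, 1) = 1430

Hook-length formula: f^λ = n! / Π hook(c), product over all cells c of the Young diagram. For λ = (4, 2, 1, 1, 1, 1, 1, 1, 1), n = 13 boxes. Hook lengths by row (left-to-right, top-to-bottom): [12, 4, 2, 1]; [9, 1]; [7]; [6]; [5]; [4]; [3]; [2]; [1]. Product of hooks = 4354560. So f^λ = 13! / 4354560 = 6227020800 / 4354560 = 1430.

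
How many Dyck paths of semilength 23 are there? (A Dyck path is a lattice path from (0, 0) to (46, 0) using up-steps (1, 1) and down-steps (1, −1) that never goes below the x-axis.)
C_23 = 343059613650

These Dyck paths are counted by the Catalan number C_n = (1/(n + 1)) · C(2n, n). For n = 23: C_23 = (1/24) · C(46, 23) = 8233430727600/24 = 343059613650.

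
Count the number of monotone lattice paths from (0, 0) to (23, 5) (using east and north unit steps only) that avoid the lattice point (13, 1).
Number of paths = 84266

Total paths from (0, 0) to (23, 5): C(28, 23) = 98280. Paths through (13, 1): (paths (0, 0) → (13, 1)) × (paths (13, 1) → (23, 5)) = C(14, 13) · C(14, 10) = 14 · 1001 = 14014. Avoidance count = 98280 − 14014 = 84266.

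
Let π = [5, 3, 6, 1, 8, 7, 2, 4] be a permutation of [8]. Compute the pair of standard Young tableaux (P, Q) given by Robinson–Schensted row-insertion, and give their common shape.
P = [1, 2, 4] / [3, 6, 7] / [5, 8];  Q = [1, 3, 5] / [2, 6, 8] / [4, 7];  common shape = (3, 3, 2)

Row-insert the values π_1, π_2, … into P one at a time, bumping the leftmost entry strictly greater than the inserted value down to the next row. The recording tableau Q records, in position (i, j), the step at which that cell was added to P.
  Insert 5 (step 1): P = [5];  Q = [1]
  Insert 3 (step 2): P = [3] / [5];  Q = [1] / [2]
  Insert 6 (step 3): P = [3, 6] / [5];  Q = [1, 3] / [2]
  Insert 1 (step 4): P = [1, 6] / [3] / [5];  Q = [1, 3] / [2] / [4]
  Insert 8 (step 5): P = [1, 6, 8] / [3] / [5];  Q = [1, 3, 5] / [2] / [4]
  Insert 7 (step 6): P = [1, 6, 7] / [3, 8] / [5];  Q = [1, 3, 5] / [2, 6] / [4]
  Insert 2 (step 7): P = [1, 2, 7] / [3, 6] / [5, 8];  Q = [1, 3, 5] / [2, 6] / [4, 7]
  Insert 4 (step 8): P = [1, 2, 4] / [3, 6, 7] / [5, 8];  Q = [1, 3, 5] / [2, 6, 8] / [4, 7]
Final shape: (3, 3, 2).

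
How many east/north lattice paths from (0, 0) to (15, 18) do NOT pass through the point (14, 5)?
Number of paths = 1036995528

Total paths from (0, 0) to (15, 18): C(33, 15) = 1037158320. Paths through (14, 5): (paths (0, 0) → (14, 5)) × (paths (14, 5) → (15, 18)) = C(19, 14) · C(14, 1) = 11628 · 14 = 162792. Avoidance count = 1037158320 − 162792 = 1036995528.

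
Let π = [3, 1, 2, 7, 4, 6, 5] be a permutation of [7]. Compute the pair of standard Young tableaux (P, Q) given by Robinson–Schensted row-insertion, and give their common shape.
P = [1, 2, 4, 5] / [3, 6] / [7];  Q = [1, 3, 4, 6] / [2, 5] / [7];  common shape = (4, 2, 1)

Row-insert the values π_1, π_2, … into P one at a time, bumping the leftmost entry strictly greater than the inserted value down to the next row. The recording tableau Q records, in position (i, j), the step at which that cell was added to P.
  Insert 3 (step 1): P = [3];  Q = [1]
  Insert 1 (step 2): P = [1] / [3];  Q = [1] / [2]
  Insert 2 (step 3): P = [1, 2] / [3];  Q = [1, 3] / [2]
  Insert 7 (step 4): P = [1, 2, 7] / [3];  Q = [1, 3, 4] / [2]
  Insert 4 (step 5): P = [1, 2, 4] / [3, 7];  Q = [1, 3, 4] / [2, 5]
  Insert 6 (step 6): P = [1, 2, 4, 6] / [3, 7];  Q = [1, 3, 4, 6] / [2, 5]
  Insert 5 (step 7): P = [1, 2, 4, 5] / [3, 6] / [7];  Q = [1, 3, 4, 6] / [2, 5] / [7]
Final shape: (4, 2, 1).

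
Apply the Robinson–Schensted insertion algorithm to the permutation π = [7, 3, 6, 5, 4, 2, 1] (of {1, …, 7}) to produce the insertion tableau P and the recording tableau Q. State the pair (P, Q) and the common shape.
P = [1, 4] / [2] / [3] / [5] / [6] / [7];  Q = [1, 3] / [2] / [4] / [5] / [6] / [7];  common shape = (2, 1, 1, 1, 1, 1)

Row-insert the values π_1, π_2, … into P one at a time, bumping the leftmost entry strictly greater than the inserted value down to the next row. The recording tableau Q records, in position (i, j), the step at which that cell was added to P.
  Insert 7 (step 1): P = [7];  Q = [1]
  Insert 3 (step 2): P = [3] / [7];  Q = [1] / [2]
  Insert 6 (step 3): P = [3, 6] / [7];  Q = [1, 3] / [2]
  Insert 5 (step 4): P = [3, 5] / [6] / [7];  Q = [1, 3] / [2] / [4]
  Insert 4 (step 5): P = [3, 4] / [5] / [6] / [7];  Q = [1, 3] / [2] / [4] / [5]
  Insert 2 (step 6): P = [2, 4] / [3] / [5] / [6] / [7];  Q = [1, 3] / [2] / [4] / [5] / [6]
  Insert 1 (step 7): P = [1, 4] / [2] / [3] / [5] / [6] / [7];  Q = [1, 3] / [2] / [4] / [5] / [6] / [7]
Final shape: (2, 1, 1, 1, 1, 1).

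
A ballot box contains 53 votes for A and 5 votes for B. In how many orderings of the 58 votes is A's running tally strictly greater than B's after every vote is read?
Strict-lead orderings = 3792096

Total orderings of the 58 votes with 53 for A: C(58, 53) = 4582116. By the Bertrand ballot formula (Cycle Lemma / reflection principle), the number of orderings in which A is strictly ahead of B throughout is (p − q)/(p + q) · C(p + q, p) = (53 − 5)/(53 + 5) · 4582116 = 3792096.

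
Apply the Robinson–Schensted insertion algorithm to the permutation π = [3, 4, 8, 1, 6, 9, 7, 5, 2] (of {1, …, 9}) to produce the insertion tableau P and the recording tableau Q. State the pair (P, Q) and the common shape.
P = [1, 2, 5, 7] / [3, 4, 9] / [6] / [8];  Q = [1, 2, 3, 6] / [4, 5, 7] / [8] / [9];  common shape = (4, 3, 1, 1)

Row-insert the values π_1, π_2, … into P one at a time, bumping the leftmost entry strictly greater than the inserted value down to the next row. The recording tableau Q records, in position (i, j), the step at which that cell was added to P.
  Insert 3 (step 1): P = [3];  Q = [1]
  Insert 4 (step 2): P = [3, 4];  Q = [1, 2]
  Insert 8 (step 3): P = [3, 4, 8];  Q = [1, 2, 3]
  Insert 1 (step 4): P = [1, 4, 8] / [3];  Q = [1, 2, 3] / [4]
  Insert 6 (step 5): P = [1, 4, 6] / [3, 8];  Q = [1, 2, 3] / [4, 5]
  Insert 9 (step 6): P = [1, 4, 6, 9] / [3, 8];  Q = [1, 2, 3, 6] / [4, 5]
  Insert 7 (step 7): P = [1, 4, 6, 7] / [3, 8, 9];  Q = [1, 2, 3, 6] / [4, 5, 7]
  Insert 5 (step 8): P = [1, 4, 5, 7] / [3, 6, 9] / [8];  Q = [1, 2, 3, 6] / [4, 5, 7] / [8]
  Insert 2 (step 9): P = [1, 2, 5, 7] / [3, 4, 9] / [6] / [8];  Q = [1, 2, 3, 6] / [4, 5, 7] / [8] / [9]
Final shape: (4, 3, 1, 1).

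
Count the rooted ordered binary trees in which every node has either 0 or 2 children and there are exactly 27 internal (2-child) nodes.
C_27 = 69533550916004

These full binary trees are counted by the Catalan number C_n = (1/(n + 1)) · C(2n, n). For n = 27: C_27 = (1/28) · C(54, 27) = 1946939425648112/28 = 69533550916004.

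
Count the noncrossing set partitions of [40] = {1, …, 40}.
C_40 = 2622127042276492108820

These noncrossing partitions are counted by the Catalan number C_n = (1/(n + 1)) · C(2n, n). For n = 40: C_40 = (1/41) · C(80, 40) = 107507208733336176461620/41 = 2622127042276492108820.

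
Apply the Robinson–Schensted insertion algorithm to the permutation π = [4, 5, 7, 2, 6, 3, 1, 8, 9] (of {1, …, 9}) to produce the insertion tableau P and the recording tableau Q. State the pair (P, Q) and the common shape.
P = [1, 3, 6, 8, 9] / [2, 5] / [4] / [7];  Q = [1, 2, 3, 8, 9] / [4, 5] / [6] / [7];  common shape = (5, 2, 1, 1)

Row-insert the values π_1, π_2, … into P one at a time, bumping the leftmost entry strictly greater than the inserted value down to the next row. The recording tableau Q records, in position (i, j), the step at which that cell was added to P.
  Insert 4 (step 1): P = [4];  Q = [1]
  Insert 5 (step 2): P = [4, 5];  Q = [1, 2]
  Insert 7 (step 3): P = [4, 5, 7];  Q = [1, 2, 3]
  Insert 2 (step 4): P = [2, 5, 7] / [4];  Q = [1, 2, 3] / [4]
  Insert 6 (step 5): P = [2, 5, 6] / [4, 7];  Q = [1, 2, 3] / [4, 5]
  Insert 3 (step 6): P = [2, 3, 6] / [4, 5] / [7];  Q = [1, 2, 3] / [4, 5] / [6]
  Insert 1 (step 7): P = [1, 3, 6] / [2, 5] / [4] / [7];  Q = [1, 2, 3] / [4, 5] / [6] / [7]
  Insert 8 (step 8): P = [1, 3, 6, 8] / [2, 5] / [4] / [7];  Q = [1, 2, 3, 8] / [4, 5] / [6] / [7]
  Insert 9 (step 9): P = [1, 3, 6, 8, 9] / [2, 5] / [4] / [7];  Q = [1, 2, 3, 8, 9] / [4, 5] / [6] / [7]
Final shape: (5, 2, 1, 1).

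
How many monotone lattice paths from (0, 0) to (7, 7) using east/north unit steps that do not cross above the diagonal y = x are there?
C_7 = 429

These NE paths below the diagonal are counted by the Catalan number C_n = (1/(n + 1)) · C(2n, n). For n = 7: C_7 = (1/8) · C(14, 7) = 3432/8 = 429.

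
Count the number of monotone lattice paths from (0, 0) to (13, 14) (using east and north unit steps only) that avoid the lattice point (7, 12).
Number of paths = 18647436

Total paths from (0, 0) to (13, 14): C(27, 13) = 20058300. Paths through (7, 12): (paths (0, 0) → (7, 12)) × (paths (7, 12) → (13, 14)) = C(19, 7) · C(8, 6) = 50388 · 28 = 1410864. Avoidance count = 20058300 − 1410864 = 18647436.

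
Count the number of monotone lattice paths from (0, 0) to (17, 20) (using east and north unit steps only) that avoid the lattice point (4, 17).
Number of paths = 15902017110

Total paths from (0, 0) to (17, 20): C(37, 17) = 15905368710. Paths through (4, 17): (paths (0, 0) → (4, 17)) × (paths (4, 17) → (17, 20)) = C(21, 4) · C(16, 13) = 5985 · 560 = 3351600. Avoidance count = 15905368710 − 3351600 = 15902017110.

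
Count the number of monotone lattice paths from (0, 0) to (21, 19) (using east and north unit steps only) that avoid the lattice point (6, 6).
Number of paths = 96685852560

Total paths from (0, 0) to (21, 19): C(40, 21) = 131282408400. Paths through (6, 6): (paths (0, 0) → (6, 6)) × (paths (6, 6) → (21, 19)) = C(12, 6) · C(28, 15) = 924 · 37442160 = 34596555840. Avoidance count = 131282408400 − 34596555840 = 96685852560.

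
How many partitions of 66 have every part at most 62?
p(66, parts ≤ 62) = 2323513

Use the recurrence p(n, m) = p(n, m−1) + p(n−m, m): either the largest part is < m (count p(n, m−1)) or the largest part is exactly m (remove one copy of m, count p(n−m, m)). With p(0, ·) = 1 this gives p(66, parts ≤ 62) = 2323513. (By conjugating Young diagrams, this also counts partitions of 66 into at most 62 parts.)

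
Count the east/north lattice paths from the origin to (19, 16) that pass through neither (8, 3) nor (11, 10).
Number of paths = 2648318442

Inclusion–exclusion. Total paths: C(35, 19) = 4059928950. Through P₁: C(11, 8)·C(24, 11) = 411863760. Through P₂: C(21, 11)·C(14, 8) = 1059206148. Since P₁ is strictly southwest of P₂, a monotone path through both must visit P₁ then P₂; paths through both = C(11, 8)·C(10, 3)·C(14, 8) = 59459400. Avoid both = 4059928950 − 411863760 − 1059206148 + 59459400 = 2648318442.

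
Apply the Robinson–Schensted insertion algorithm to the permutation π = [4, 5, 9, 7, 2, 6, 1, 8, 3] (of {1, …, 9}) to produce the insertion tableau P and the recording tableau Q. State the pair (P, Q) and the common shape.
P = [1, 3, 6, 8] / [2, 5] / [4, 7] / [9];  Q = [1, 2, 3, 8] / [4, 6] / [5, 9] / [7];  common shape = (4, 2, 2, 1)

Row-insert the values π_1, π_2, … into P one at a time, bumping the leftmost entry strictly greater than the inserted value down to the next row. The recording tableau Q records, in position (i, j), the step at which that cell was added to P.
  Insert 4 (step 1): P = [4];  Q = [1]
  Insert 5 (step 2): P = [4, 5];  Q = [1, 2]
  Insert 9 (step 3): P = [4, 5, 9];  Q = [1, 2, 3]
  Insert 7 (step 4): P = [4, 5, 7] / [9];  Q = [1, 2, 3] / [4]
  Insert 2 (step 5): P = [2, 5, 7] / [4] / [9];  Q = [1, 2, 3] / [4] / [5]
  Insert 6 (step 6): P = [2, 5, 6] / [4, 7] / [9];  Q = [1, 2, 3] / [4, 6] / [5]
  Insert 1 (step 7): P = [1, 5, 6] / [2, 7] / [4] / [9];  Q = [1, 2, 3] / [4, 6] / [5] / [7]
  Insert 8 (step 8): P = [1, 5, 6, 8] / [2, 7] / [4] / [9];  Q = [1, 2, 3, 8] / [4, 6] / [5] / [7]
  Insert 3 (step 9): P = [1, 3, 6, 8] / [2, 5] / [4, 7] / [9];  Q = [1, 2, 3, 8] / [4, 6] / [5, 9] / [7]
Final shape: (4, 2, 2, 1).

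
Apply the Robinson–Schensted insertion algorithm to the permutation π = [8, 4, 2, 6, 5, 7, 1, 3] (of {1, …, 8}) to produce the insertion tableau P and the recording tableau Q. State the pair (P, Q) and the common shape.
P = [1, 3, 7] / [2, 5] / [4, 6] / [8];  Q = [1, 4, 6] / [2, 5] / [3, 8] / [7];  common shape = (3, 2, 2, 1)

Row-insert the values π_1, π_2, … into P one at a time, bumping the leftmost entry strictly greater than the inserted value down to the next row. The recording tableau Q records, in position (i, j), the step at which that cell was added to P.
  Insert 8 (step 1): P = [8];  Q = [1]
  Insert 4 (step 2): P = [4] / [8];  Q = [1] / [2]
  Insert 2 (step 3): P = [2] / [4] / [8];  Q = [1] / [2] / [3]
  Insert 6 (step 4): P = [2, 6] / [4] / [8];  Q = [1, 4] / [2] / [3]
  Insert 5 (step 5): P = [2, 5] / [4, 6] / [8];  Q = [1, 4] / [2, 5] / [3]
  Insert 7 (step 6): P = [2, 5, 7] / [4, 6] / [8];  Q = [1, 4, 6] / [2, 5] / [3]
  Insert 1 (step 7): P = [1, 5, 7] / [2, 6] / [4] / [8];  Q = [1, 4, 6] / [2, 5] / [3] / [7]
  Insert 3 (step 8): P = [1, 3, 7] / [2, 5] / [4, 6] / [8];  Q = [1, 4, 6] / [2, 5] / [3, 8] / [7]
Final shape: (3, 2, 2, 1).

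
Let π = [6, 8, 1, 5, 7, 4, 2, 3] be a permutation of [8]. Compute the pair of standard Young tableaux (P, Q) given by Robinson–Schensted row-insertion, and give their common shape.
P = [1, 2, 3] / [4, 7] / [5, 8] / [6];  Q = [1, 2, 5] / [3, 4] / [6, 8] / [7];  common shape = (3, 2, 2, 1)

Row-insert the values π_1, π_2, … into P one at a time, bumping the leftmost entry strictly greater than the inserted value down to the next row. The recording tableau Q records, in position (i, j), the step at which that cell was added to P.
  Insert 6 (step 1): P = [6];  Q = [1]
  Insert 8 (step 2): P = [6, 8];  Q = [1, 2]
  Insert 1 (step 3): P = [1, 8] / [6];  Q = [1, 2] / [3]
  Insert 5 (step 4): P = [1, 5] / [6, 8];  Q = [1, 2] / [3, 4]
  Insert 7 (step 5): P = [1, 5, 7] / [6, 8];  Q = [1, 2, 5] / [3, 4]
  Insert 4 (step 6): P = [1, 4, 7] / [5, 8] / [6];  Q = [1, 2, 5] / [3, 4] / [6]
  Insert 2 (step 7): P = [1, 2, 7] / [4, 8] / [5] / [6];  Q = [1, 2, 5] / [3, 4] / [6] / [7]
  Insert 3 (step 8): P = [1, 2, 3] / [4, 7] / [5, 8] / [6];  Q = [1, 2, 5] / [3, 4] / [6, 8] / [7]
Final shape: (3, 2, 2, 1).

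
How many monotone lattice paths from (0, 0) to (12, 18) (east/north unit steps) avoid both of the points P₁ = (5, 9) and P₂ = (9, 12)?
Number of paths = 44786105

Inclusion–exclusion. Total paths: C(30, 12) = 86493225. Through P₁: C(14, 5)·C(16, 7) = 22902880. Through P₂: C(21, 9)·C(9, 3) = 24690120. Since P₁ is strictly southwest of P₂, a monotone path through both must visit P₁ then P₂; paths through both = C(14, 5)·C(7, 4)·C(9, 3) = 5885880. Avoid both = 86493225 − 22902880 − 24690120 + 5885880 = 44786105.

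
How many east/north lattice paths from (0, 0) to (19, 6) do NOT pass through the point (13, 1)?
Number of paths = 170632

Total paths from (0, 0) to (19, 6): C(25, 19) = 177100. Paths through (13, 1): (paths (0, 0) → (13, 1)) × (paths (13, 1) → (19, 6)) = C(14, 13) · C(11, 6) = 14 · 462 = 6468. Avoidance count = 177100 − 6468 = 170632.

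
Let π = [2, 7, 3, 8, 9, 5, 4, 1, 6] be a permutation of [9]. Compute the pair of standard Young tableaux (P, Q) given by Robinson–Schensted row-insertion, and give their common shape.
P = [1, 3, 4, 6] / [2, 8, 9] / [5] / [7];  Q = [1, 2, 4, 5] / [3, 6, 9] / [7] / [8];  common shape = (4, 3, 1, 1)

Row-insert the values π_1, π_2, … into P one at a time, bumping the leftmost entry strictly greater than the inserted value down to the next row. The recording tableau Q records, in position (i, j), the step at which that cell was added to P.
  Insert 2 (step 1): P = [2];  Q = [1]
  Insert 7 (step 2): P = [2, 7];  Q = [1, 2]
  Insert 3 (step 3): P = [2, 3] / [7];  Q = [1, 2] / [3]
  Insert 8 (step 4): P = [2, 3, 8] / [7];  Q = [1, 2, 4] / [3]
  Insert 9 (step 5): P = [2, 3, 8, 9] / [7];  Q = [1, 2, 4, 5] / [3]
  Insert 5 (step 6): P = [2, 3, 5, 9] / [7, 8];  Q = [1, 2, 4, 5] / [3, 6]
  Insert 4 (step 7): P = [2, 3, 4, 9] / [5, 8] / [7];  Q = [1, 2, 4, 5] / [3, 6] / [7]
  Insert 1 (step 8): P = [1, 3, 4, 9] / [2, 8] / [5] / [7];  Q = [1, 2, 4, 5] / [3, 6] / [7] / [8]
  Insert 6 (step 9): P = [1, 3, 4, 6] / [2, 8, 9] / [5] / [7];  Q = [1, 2, 4, 5] / [3, 6, 9] / [7] / [8]
Final shape: (4, 3, 1, 1).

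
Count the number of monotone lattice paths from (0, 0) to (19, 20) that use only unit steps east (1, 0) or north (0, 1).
Number of paths = 68923264410

A monotone lattice path from (0, 0) to (19, 20) consists of 19 east steps and 20 north steps in some order, so it is determined by which 19 of the 39 steps are east. The count is C(39, 19) = 68923264410.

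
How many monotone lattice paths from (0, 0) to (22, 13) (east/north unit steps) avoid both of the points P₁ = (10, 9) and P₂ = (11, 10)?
Number of paths = 1247072400

Inclusion–exclusion. Total paths: C(35, 22) = 1476337800. Through P₁: C(19, 10)·C(16, 12) = 168127960. Through P₂: C(21, 11)·C(14, 11) = 128388624. Since P₁ is strictly southwest of P₂, a monotone path through both must visit P₁ then P₂; paths through both = C(19, 10)·C(2, 1)·C(14, 11) = 67251184. Avoid both = 1476337800 − 168127960 − 128388624 + 67251184 = 1247072400.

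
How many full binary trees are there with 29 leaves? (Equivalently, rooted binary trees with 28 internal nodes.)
C_28 = 263747951750360

These full binary trees are counted by the Catalan number C_n = (1/(n + 1)) · C(2n, n). For n = 28: C_28 = (1/29) · C(56, 28) = 7648690600760440/29 = 263747951750360.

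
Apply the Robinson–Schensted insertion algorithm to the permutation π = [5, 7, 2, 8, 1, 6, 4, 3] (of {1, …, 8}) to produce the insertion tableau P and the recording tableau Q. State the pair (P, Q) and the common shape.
P = [1, 3, 8] / [2, 4] / [5, 6] / [7];  Q = [1, 2, 4] / [3, 6] / [5, 7] / [8];  common shape = (3, 2, 2, 1)

Row-insert the values π_1, π_2, … into P one at a time, bumping the leftmost entry strictly greater than the inserted value down to the next row. The recording tableau Q records, in position (i, j), the step at which that cell was added to P.
  Insert 5 (step 1): P = [5];  Q = [1]
  Insert 7 (step 2): P = [5, 7];  Q = [1, 2]
  Insert 2 (step 3): P = [2, 7] / [5];  Q = [1, 2] / [3]
  Insert 8 (step 4): P = [2, 7, 8] / [5];  Q = [1, 2, 4] / [3]
  Insert 1 (step 5): P = [1, 7, 8] / [2] / [5];  Q = [1, 2, 4] / [3] / [5]
  Insert 6 (step 6): P = [1, 6, 8] / [2, 7] / [5];  Q = [1, 2, 4] / [3, 6] / [5]
  Insert 4 (step 7): P = [1, 4, 8] / [2, 6] / [5, 7];  Q = [1, 2, 4] / [3, 6] / [5, 7]
  Insert 3 (step 8): P = [1, 3, 8] / [2, 4] / [5, 6] / [7];  Q = [1, 2, 4] / [3, 6] / [5, 7] / [8]
Final shape: (3, 2, 2, 1).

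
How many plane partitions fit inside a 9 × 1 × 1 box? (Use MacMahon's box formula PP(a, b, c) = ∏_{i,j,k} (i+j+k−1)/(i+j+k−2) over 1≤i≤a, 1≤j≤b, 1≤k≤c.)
PP(9, 1, 1) = 10

Evaluate the triple product over i = 1..9, j = 1..1, k = 1..1. The factors are (2/1) · (3/2) · (4/3) · (5/4) · (6/5) · (7/6) · (8/7) · (9/8) · … (9 factors total). The numerators and denominators telescope so the product is an integer; carrying out the multiplication exactly gives PP(9, 1, 1) = 10.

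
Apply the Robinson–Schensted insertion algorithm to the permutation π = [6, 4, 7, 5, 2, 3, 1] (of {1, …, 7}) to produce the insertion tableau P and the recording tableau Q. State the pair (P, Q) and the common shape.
P = [1, 3] / [2, 5] / [4, 7] / [6];  Q = [1, 3] / [2, 4] / [5, 6] / [7];  common shape = (2, 2, 2, 1)

Row-insert the values π_1, π_2, … into P one at a time, bumping the leftmost entry strictly greater than the inserted value down to the next row. The recording tableau Q records, in position (i, j), the step at which that cell was added to P.
  Insert 6 (step 1): P = [6];  Q = [1]
  Insert 4 (step 2): P = [4] / [6];  Q = [1] / [2]
  Insert 7 (step 3): P = [4, 7] / [6];  Q = [1, 3] / [2]
  Insert 5 (step 4): P = [4, 5] / [6, 7];  Q = [1, 3] / [2, 4]
  Insert 2 (step 5): P = [2, 5] / [4, 7] / [6];  Q = [1, 3] / [2, 4] / [5]
  Insert 3 (step 6): P = [2, 3] / [4, 5] / [6, 7];  Q = [1, 3] / [2, 4] / [5, 6]
  Insert 1 (step 7): P = [1, 3] / [2, 5] / [4, 7] / [6];  Q = [1, 3] / [2, 4] / [5, 6] / [7]
Final shape: (2, 2, 2, 1).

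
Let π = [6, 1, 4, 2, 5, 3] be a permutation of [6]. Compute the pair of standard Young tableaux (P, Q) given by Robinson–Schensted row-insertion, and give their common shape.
P = [1, 2, 3] / [4, 5] / [6];  Q = [1, 3, 5] / [2, 6] / [4];  common shape = (3, 2, 1)

Row-insert the values π_1, π_2, … into P one at a time, bumping the leftmost entry strictly greater than the inserted value down to the next row. The recording tableau Q records, in position (i, j), the step at which that cell was added to P.
  Insert 6 (step 1): P = [6];  Q = [1]
  Insert 1 (step 2): P = [1] / [6];  Q = [1] / [2]
  Insert 4 (step 3): P = [1, 4] / [6];  Q = [1, 3] / [2]
  Insert 2 (step 4): P = [1, 2] / [4] / [6];  Q = [1, 3] / [2] / [4]
  Insert 5 (step 5): P = [1, 2, 5] / [4] / [6];  Q = [1, 3, 5] / [2] / [4]
  Insert 3 (step 6): P = [1, 2, 3] / [4, 5] / [6];  Q = [1, 3, 5] / [2, 6] / [4]
Final shape: (3, 2, 1).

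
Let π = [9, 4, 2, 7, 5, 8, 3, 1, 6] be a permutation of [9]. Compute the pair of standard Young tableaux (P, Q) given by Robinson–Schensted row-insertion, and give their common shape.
P = [1, 3, 6] / [2, 5, 8] / [4] / [7] / [9];  Q = [1, 4, 6] / [2, 5, 9] / [3] / [7] / [8];  common shape = (3, 3, 1, 1, 1)

Row-insert the values π_1, π_2, … into P one at a time, bumping the leftmost entry strictly greater than the inserted value down to the next row. The recording tableau Q records, in position (i, j), the step at which that cell was added to P.
  Insert 9 (step 1): P = [9];  Q = [1]
  Insert 4 (step 2): P = [4] / [9];  Q = [1] / [2]
  Insert 2 (step 3): P = [2] / [4] / [9];  Q = [1] / [2] / [3]
  Insert 7 (step 4): P = [2, 7] / [4] / [9];  Q = [1, 4] / [2] / [3]
  Insert 5 (step 5): P = [2, 5] / [4, 7] / [9];  Q = [1, 4] / [2, 5] / [3]
  Insert 8 (step 6): P = [2, 5, 8] / [4, 7] / [9];  Q = [1, 4, 6] / [2, 5] / [3]
  Insert 3 (step 7): P = [2, 3, 8] / [4, 5] / [7] / [9];  Q = [1, 4, 6] / [2, 5] / [3] / [7]
  Insert 1 (step 8): P = [1, 3, 8] / [2, 5] / [4] / [7] / [9];  Q = [1, 4, 6] / [2, 5] / [3] / [7] / [8]
  Insert 6 (step 9): P = [1, 3, 6] / [2, 5, 8] / [4] / [7] / [9];  Q = [1, 4, 6] / [2, 5, 9] / [3] / [7] / [8]
Final shape: (3, 3, 1, 1, 1).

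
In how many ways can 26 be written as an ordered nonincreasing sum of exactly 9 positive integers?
p(26, 9 parts) = 252

Partitions of n into exactly k parts are in bijection with partitions of n − k into at most k parts (subtract 1 from each part). So p(26, exactly 9) = p(17, parts ≤ 9). Computing via the recurrence p(m, j) = p(m, j−1) + p(m−j, j) gives 252.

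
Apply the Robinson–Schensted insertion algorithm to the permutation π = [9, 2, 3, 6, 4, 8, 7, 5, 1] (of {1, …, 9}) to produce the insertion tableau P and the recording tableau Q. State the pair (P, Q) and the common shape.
P = [1, 3, 4, 5] / [2, 7] / [6] / [8] / [9];  Q = [1, 3, 4, 6] / [2, 7] / [5] / [8] / [9];  common shape = (4, 2, 1, 1, 1)

Row-insert the values π_1, π_2, … into P one at a time, bumping the leftmost entry strictly greater than the inserted value down to the next row. The recording tableau Q records, in position (i, j), the step at which that cell was added to P.
  Insert 9 (step 1): P = [9];  Q = [1]
  Insert 2 (step 2): P = [2] / [9];  Q = [1] / [2]
  Insert 3 (step 3): P = [2, 3] / [9];  Q = [1, 3] / [2]
  Insert 6 (step 4): P = [2, 3, 6] / [9];  Q = [1, 3, 4] / [2]
  Insert 4 (step 5): P = [2, 3, 4] / [6] / [9];  Q = [1, 3, 4] / [2] / [5]
  Insert 8 (step 6): P = [2, 3, 4, 8] / [6] / [9];  Q = [1, 3, 4, 6] / [2] / [5]
  Insert 7 (step 7): P = [2, 3, 4, 7] / [6, 8] / [9];  Q = [1, 3, 4, 6] / [2, 7] / [5]
  Insert 5 (step 8): P = [2, 3, 4, 5] / [6, 7] / [8] / [9];  Q = [1, 3, 4, 6] / [2, 7] / [5] / [8]
  Insert 1 (step 9): P = [1, 3, 4, 5] / [2, 7] / [6] / [8] / [9];  Q = [1, 3, 4, 6] / [2, 7] / [5] / [8] / [9]
Final shape: (4, 2, 1, 1, 1).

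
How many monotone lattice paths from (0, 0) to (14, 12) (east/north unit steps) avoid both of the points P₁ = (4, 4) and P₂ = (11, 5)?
Number of paths = 6137680

Inclusion–exclusion. Total paths: C(26, 14) = 9657700. Through P₁: C(8, 4)·C(18, 10) = 3063060. Through P₂: C(16, 11)·C(10, 3) = 524160. Since P₁ is strictly southwest of P₂, a monotone path through both must visit P₁ then P₂; paths through both = C(8, 4)·C(8, 7)·C(10, 3) = 67200. Avoid both = 9657700 − 3063060 − 524160 + 67200 = 6137680.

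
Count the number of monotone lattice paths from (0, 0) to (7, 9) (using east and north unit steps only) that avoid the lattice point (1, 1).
Number of paths = 5434

Total paths from (0, 0) to (7, 9): C(16, 7) = 11440. Paths through (1, 1): (paths (0, 0) → (1, 1)) × (paths (1, 1) → (7, 9)) = C(2, 1) · C(14, 6) = 2 · 3003 = 6006. Avoidance count = 11440 − 6006 = 5434.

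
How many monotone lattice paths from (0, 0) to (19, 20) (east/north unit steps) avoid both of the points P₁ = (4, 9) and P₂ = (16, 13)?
Number of paths = 55411546210

Inclusion–exclusion. Total paths: C(39, 19) = 68923264410. Through P₁: C(13, 4)·C(26, 15) = 5524204400. Through P₂: C(29, 16)·C(10, 3) = 8143669800. Since P₁ is strictly southwest of P₂, a monotone path through both must visit P₁ then P₂; paths through both = C(13, 4)·C(16, 12)·C(10, 3) = 156156000. Avoid both = 68923264410 − 5524204400 − 8143669800 + 156156000 = 55411546210.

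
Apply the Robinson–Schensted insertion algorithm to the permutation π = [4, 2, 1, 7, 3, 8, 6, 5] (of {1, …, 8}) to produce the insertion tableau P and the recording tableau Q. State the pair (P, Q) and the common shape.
P = [1, 3, 5] / [2, 6, 8] / [4, 7];  Q = [1, 4, 6] / [2, 5, 7] / [3, 8];  common shape = (3, 3, 2)

Row-insert the values π_1, π_2, … into P one at a time, bumping the leftmost entry strictly greater than the inserted value down to the next row. The recording tableau Q records, in position (i, j), the step at which that cell was added to P.
  Insert 4 (step 1): P = [4];  Q = [1]
  Insert 2 (step 2): P = [2] / [4];  Q = [1] / [2]
  Insert 1 (step 3): P = [1] / [2] / [4];  Q = [1] / [2] / [3]
  Insert 7 (step 4): P = [1, 7] / [2] / [4];  Q = [1, 4] / [2] / [3]
  Insert 3 (step 5): P = [1, 3] / [2, 7] / [4];  Q = [1, 4] / [2, 5] / [3]
  Insert 8 (step 6): P = [1, 3, 8] / [2, 7] / [4];  Q = [1, 4, 6] / [2, 5] / [3]
  Insert 6 (step 7): P = [1, 3, 6] / [2, 7, 8] / [4];  Q = [1, 4, 6] / [2, 5, 7] / [3]
  Insert 5 (step 8): P = [1, 3, 5] / [2, 6, 8] / [4, 7];  Q = [1, 4, 6] / [2, 5, 7] / [3, 8]
Final shape: (3, 3, 2).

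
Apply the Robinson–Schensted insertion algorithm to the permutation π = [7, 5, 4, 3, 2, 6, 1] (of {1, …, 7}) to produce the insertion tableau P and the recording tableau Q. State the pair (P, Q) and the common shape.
P = [1, 6] / [2] / [3] / [4] / [5] / [7];  Q = [1, 6] / [2] / [3] / [4] / [5] / [7];  common shape = (2, 1, 1, 1, 1, 1)

Row-insert the values π_1, π_2, … into P one at a time, bumping the leftmost entry strictly greater than the inserted value down to the next row. The recording tableau Q records, in position (i, j), the step at which that cell was added to P.
  Insert 7 (step 1): P = [7];  Q = [1]
  Insert 5 (step 2): P = [5] / [7];  Q = [1] / [2]
  Insert 4 (step 3): P = [4] / [5] / [7];  Q = [1] / [2] / [3]
  Insert 3 (step 4): P = [3] / [4] / [5] / [7];  Q = [1] / [2] / [3] / [4]
  Insert 2 (step 5): P = [2] / [3] / [4] / [5] / [7];  Q = [1] / [2] / [3] / [4] / [5]
  Insert 6 (step 6): P = [2, 6] / [3] / [4] / [5] / [7];  Q = [1, 6] / [2] / [3] / [4] / [5]
  Insert 1 (step 7): P = [1, 6] / [2] / [3] / [4] / [5] / [7];  Q = [1, 6] / [2] / [3] / [4] / [5] / [7]
Final shape: (2, 1, 1, 1, 1, 1).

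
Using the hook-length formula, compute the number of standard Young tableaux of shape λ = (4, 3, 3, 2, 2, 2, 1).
# SYT of shape (4, 3, 3, 2, 2, 2, 1) = 918918

Hook-length formula: f^λ = n! / Π hook(c), product over all cells c of the Young diagram. For λ = (4, 3, 3, 2, 2, 2, 1), n = 17 boxes. Hook lengths by row (left-to-right, top-to-bottom): [10, 8, 4, 1]; [8, 6, 2]; [7, 5, 1]; [5, 3]; [4, 2]; [3, 1]; [1]. Product of hooks = 387072000. So f^λ = 17! / 387072000 = 355687428096000 / 387072000 = 918918.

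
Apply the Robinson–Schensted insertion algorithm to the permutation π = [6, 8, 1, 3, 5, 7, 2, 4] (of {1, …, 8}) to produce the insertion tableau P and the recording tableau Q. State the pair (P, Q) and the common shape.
P = [1, 2, 4, 7] / [3, 5] / [6, 8];  Q = [1, 2, 5, 6] / [3, 4] / [7, 8];  common shape = (4, 2, 2)

Row-insert the values π_1, π_2, … into P one at a time, bumping the leftmost entry strictly greater than the inserted value down to the next row. The recording tableau Q records, in position (i, j), the step at which that cell was added to P.
  Insert 6 (step 1): P = [6];  Q = [1]
  Insert 8 (step 2): P = [6, 8];  Q = [1, 2]
  Insert 1 (step 3): P = [1, 8] / [6];  Q = [1, 2] / [3]
  Insert 3 (step 4): P = [1, 3] / [6, 8];  Q = [1, 2] / [3, 4]
  Insert 5 (step 5): P = [1, 3, 5] / [6, 8];  Q = [1, 2, 5] / [3, 4]
  Insert 7 (step 6): P = [1, 3, 5, 7] / [6, 8];  Q = [1, 2, 5, 6] / [3, 4]
  Insert 2 (step 7): P = [1, 2, 5, 7] / [3, 8] / [6];  Q = [1, 2, 5, 6] / [3, 4] / [7]
  Insert 4 (step 8): P = [1, 2, 4, 7] / [3, 5] / [6, 8];  Q = [1, 2, 5, 6] / [3, 4] / [7, 8]
Final shape: (4, 2, 2).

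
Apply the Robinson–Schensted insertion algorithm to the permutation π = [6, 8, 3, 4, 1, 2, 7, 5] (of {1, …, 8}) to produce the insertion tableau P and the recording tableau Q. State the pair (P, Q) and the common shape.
P = [1, 2, 5] / [3, 4, 7] / [6, 8];  Q = [1, 2, 7] / [3, 4, 8] / [5, 6];  common shape = (3, 3, 2)

Row-insert the values π_1, π_2, … into P one at a time, bumping the leftmost entry strictly greater than the inserted value down to the next row. The recording tableau Q records, in position (i, j), the step at which that cell was added to P.
  Insert 6 (step 1): P = [6];  Q = [1]
  Insert 8 (step 2): P = [6, 8];  Q = [1, 2]
  Insert 3 (step 3): P = [3, 8] / [6];  Q = [1, 2] / [3]
  Insert 4 (step 4): P = [3, 4] / [6, 8];  Q = [1, 2] / [3, 4]
  Insert 1 (step 5): P = [1, 4] / [3, 8] / [6];  Q = [1, 2] / [3, 4] / [5]
  Insert 2 (step 6): P = [1, 2] / [3, 4] / [6, 8];  Q = [1, 2] / [3, 4] / [5, 6]
  Insert 7 (step 7): P = [1, 2, 7] / [3, 4] / [6, 8];  Q = [1, 2, 7] / [3, 4] / [5, 6]
  Insert 5 (step 8): P = [1, 2, 5] / [3, 4, 7] / [6, 8];  Q = [1, 2, 7] / [3, 4, 8] / [5, 6]
Final shape: (3, 3, 2).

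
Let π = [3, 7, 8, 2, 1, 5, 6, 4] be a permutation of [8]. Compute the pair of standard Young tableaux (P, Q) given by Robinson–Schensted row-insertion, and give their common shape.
P = [1, 4, 6] / [2, 5, 8] / [3, 7];  Q = [1, 2, 3] / [4, 6, 7] / [5, 8];  common shape = (3, 3, 2)

Row-insert the values π_1, π_2, … into P one at a time, bumping the leftmost entry strictly greater than the inserted value down to the next row. The recording tableau Q records, in position (i, j), the step at which that cell was added to P.
  Insert 3 (step 1): P = [3];  Q = [1]
  Insert 7 (step 2): P = [3, 7];  Q = [1, 2]
  Insert 8 (step 3): P = [3, 7, 8];  Q = [1, 2, 3]
  Insert 2 (step 4): P = [2, 7, 8] / [3];  Q = [1, 2, 3] / [4]
  Insert 1 (step 5): P = [1, 7, 8] / [2] / [3];  Q = [1, 2, 3] / [4] / [5]
  Insert 5 (step 6): P = [1, 5, 8] / [2, 7] / [3];  Q = [1, 2, 3] / [4, 6] / [5]
  Insert 6 (step 7): P = [1, 5, 6] / [2, 7, 8] / [3];  Q = [1, 2, 3] / [4, 6, 7] / [5]
  Insert 4 (step 8): P = [1, 4, 6] / [2, 5, 8] / [3, 7];  Q = [1, 2, 3] / [4, 6, 7] / [5, 8]
Final shape: (3, 3, 2).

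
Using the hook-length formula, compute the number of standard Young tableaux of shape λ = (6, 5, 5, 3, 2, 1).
# SYT of shape (6, 5, 5, 3, 2, 1) = 2483120640

Hook-length formula: f^λ = n! / Π hook(c), product over all cells c of the Young diagram. For λ = (6, 5, 5, 3, 2, 1), n = 22 boxes. Hook lengths by row (left-to-right, top-to-bottom): [11, 9, 7, 5, 4, 1]; [9, 7, 5, 3, 2]; [8, 6, 4, 2, 1]; [5, 3, 1]; [3, 1]; [1]. Product of hooks = 452656512000. So f^λ = 22! / 452656512000 = 1124000727777607680000 / 452656512000 = 2483120640.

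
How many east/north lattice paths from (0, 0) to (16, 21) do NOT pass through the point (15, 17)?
Number of paths = 10047161070

Total paths from (0, 0) to (16, 21): C(37, 16) = 12875774670. Paths through (15, 17): (paths (0, 0) → (15, 17)) × (paths (15, 17) → (16, 21)) = C(32, 15) · C(5, 1) = 565722720 · 5 = 2828613600. Avoidance count = 12875774670 − 2828613600 = 10047161070.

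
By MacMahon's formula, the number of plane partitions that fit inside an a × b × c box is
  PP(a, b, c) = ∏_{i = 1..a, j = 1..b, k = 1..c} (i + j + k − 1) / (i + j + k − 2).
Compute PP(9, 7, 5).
PP(9, 7, 5) = 2424984388825856

Evaluate the triple product over i = 1..9, j = 1..7, k = 1..5. The factors are (2/1) · (3/2) · (4/3) · (5/4) · (6/5) · (3/2) · (4/3) · (5/4) · … (315 factors total). The numerators and denominators telescope so the product is an integer; carrying out the multiplication exactly gives PP(9, 7, 5) = 2424984388825856.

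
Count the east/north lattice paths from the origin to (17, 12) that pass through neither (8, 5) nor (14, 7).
Number of paths = 32678991

Inclusion–exclusion. Total paths: C(29, 17) = 51895935. Through P₁: C(13, 8)·C(16, 9) = 14723280. Through P₂: C(21, 14)·C(8, 3) = 6511680. Since P₁ is strictly southwest of P₂, a monotone path through both must visit P₁ then P₂; paths through both = C(13, 8)·C(8, 6)·C(8, 3) = 2018016. Avoid both = 51895935 − 14723280 − 6511680 + 2018016 = 32678991.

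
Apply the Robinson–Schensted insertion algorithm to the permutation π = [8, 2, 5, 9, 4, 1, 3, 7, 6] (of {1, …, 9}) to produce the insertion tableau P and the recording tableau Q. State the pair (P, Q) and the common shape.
P = [1, 3, 6] / [2, 4, 7] / [5, 9] / [8];  Q = [1, 3, 4] / [2, 7, 8] / [5, 9] / [6];  common shape = (3, 3, 2, 1)

Row-insert the values π_1, π_2, … into P one at a time, bumping the leftmost entry strictly greater than the inserted value down to the next row. The recording tableau Q records, in position (i, j), the step at which that cell was added to P.
  Insert 8 (step 1): P = [8];  Q = [1]
  Insert 2 (step 2): P = [2] / [8];  Q = [1] / [2]
  Insert 5 (step 3): P = [2, 5] / [8];  Q = [1, 3] / [2]
  Insert 9 (step 4): P = [2, 5, 9] / [8];  Q = [1, 3, 4] / [2]
  Insert 4 (step 5): P = [2, 4, 9] / [5] / [8];  Q = [1, 3, 4] / [2] / [5]
  Insert 1 (step 6): P = [1, 4, 9] / [2] / [5] / [8];  Q = [1, 3, 4] / [2] / [5] / [6]
  Insert 3 (step 7): P = [1, 3, 9] / [2, 4] / [5] / [8];  Q = [1, 3, 4] / [2, 7] / [5] / [6]
  Insert 7 (step 8): P = [1, 3, 7] / [2, 4, 9] / [5] / [8];  Q = [1, 3, 4] / [2, 7, 8] / [5] / [6]
  Insert 6 (step 9): P = [1, 3, 6] / [2, 4, 7] / [5, 9] / [8];  Q = [1, 3, 4] / [2, 7, 8] / [5, 9] / [6]
Final shape: (3, 3, 2, 1).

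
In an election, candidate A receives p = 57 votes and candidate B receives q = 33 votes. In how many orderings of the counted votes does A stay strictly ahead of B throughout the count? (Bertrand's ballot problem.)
Strict-lead orderings = 1125836284829676122164848

Total orderings of the 90 votes with 57 for A: C(90, 57) = 4221886068111285458118180. By the Bertrand ballot formula (Cycle Lemma / reflection principle), the number of orderings in which A is strictly ahead of B throughout is (p − q)/(p + q) · C(p + q, p) = (57 − 33)/(57 + 33) · 4221886068111285458118180 = 1125836284829676122164848.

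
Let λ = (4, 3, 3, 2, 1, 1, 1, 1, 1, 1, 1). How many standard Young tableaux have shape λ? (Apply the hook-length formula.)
# SYT of shape (4, 3, 3, 2, 1, 1, 1, 1, 1, 1, 1) = 2519400

Hook-length formula: f^λ = n! / Π hook(c), product over all cells c of the Young diagram. For λ = (4, 3, 3, 2, 1, 1, 1, 1, 1, 1, 1), n = 19 boxes. Hook lengths by row (left-to-right, top-to-bottom): [14, 6, 4, 1]; [12, 4, 2]; [11, 3, 1]; [9, 1]; [7]; [6]; [5]; [4]; [3]; [2]; [1]. Product of hooks = 48283361280. So f^λ = 19! / 48283361280 = 121645100408832000 / 48283361280 = 2519400.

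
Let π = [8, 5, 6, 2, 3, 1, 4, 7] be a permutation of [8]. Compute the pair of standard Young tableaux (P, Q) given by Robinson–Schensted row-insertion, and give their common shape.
P = [1, 3, 4, 7] / [2, 6] / [5] / [8];  Q = [1, 3, 7, 8] / [2, 5] / [4] / [6];  common shape = (4, 2, 1, 1)

Row-insert the values π_1, π_2, … into P one at a time, bumping the leftmost entry strictly greater than the inserted value down to the next row. The recording tableau Q records, in position (i, j), the step at which that cell was added to P.
  Insert 8 (step 1): P = [8];  Q = [1]
  Insert 5 (step 2): P = [5] / [8];  Q = [1] / [2]
  Insert 6 (step 3): P = [5, 6] / [8];  Q = [1, 3] / [2]
  Insert 2 (step 4): P = [2, 6] / [5] / [8];  Q = [1, 3] / [2] / [4]
  Insert 3 (step 5): P = [2, 3] / [5, 6] / [8];  Q = [1, 3] / [2, 5] / [4]
  Insert 1 (step 6): P = [1, 3] / [2, 6] / [5] / [8];  Q = [1, 3] / [2, 5] / [4] / [6]
  Insert 4 (step 7): P = [1, 3, 4] / [2, 6] / [5] / [8];  Q = [1, 3, 7] / [2, 5] / [4] / [6]
  Insert 7 (step 8): P = [1, 3, 4, 7] / [2, 6] / [5] / [8];  Q = [1, 3, 7, 8] / [2, 5] / [4] / [6]
Final shape: (4, 2, 1, 1).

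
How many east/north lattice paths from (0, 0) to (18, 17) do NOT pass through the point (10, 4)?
Number of paths = 4333874160

Total paths from (0, 0) to (18, 17): C(35, 18) = 4537567650. Paths through (10, 4): (paths (0, 0) → (10, 4)) × (paths (10, 4) → (18, 17)) = C(14, 10) · C(21, 8) = 1001 · 203490 = 203693490. Avoidance count = 4537567650 − 203693490 = 4333874160.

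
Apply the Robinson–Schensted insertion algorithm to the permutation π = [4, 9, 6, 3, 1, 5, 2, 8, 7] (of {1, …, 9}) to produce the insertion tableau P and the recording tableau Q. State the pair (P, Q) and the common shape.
P = [1, 2, 7] / [3, 5, 8] / [4, 6] / [9];  Q = [1, 2, 8] / [3, 6, 9] / [4, 7] / [5];  common shape = (3, 3, 2, 1)

Row-insert the values π_1, π_2, … into P one at a time, bumping the leftmost entry strictly greater than the inserted value down to the next row. The recording tableau Q records, in position (i, j), the step at which that cell was added to P.
  Insert 4 (step 1): P = [4];  Q = [1]
  Insert 9 (step 2): P = [4, 9];  Q = [1, 2]
  Insert 6 (step 3): P = [4, 6] / [9];  Q = [1, 2] / [3]
  Insert 3 (step 4): P = [3, 6] / [4] / [9];  Q = [1, 2] / [3] / [4]
  Insert 1 (step 5): P = [1, 6] / [3] / [4] / [9];  Q = [1, 2] / [3] / [4] / [5]
  Insert 5 (step 6): P = [1, 5] / [3, 6] / [4] / [9];  Q = [1, 2] / [3, 6] / [4] / [5]
  Insert 2 (step 7): P = [1, 2] / [3, 5] / [4, 6] / [9];  Q = [1, 2] / [3, 6] / [4, 7] / [5]
  Insert 8 (step 8): P = [1, 2, 8] / [3, 5] / [4, 6] / [9];  Q = [1, 2, 8] / [3, 6] / [4, 7] / [5]
  Insert 7 (step 9): P = [1, 2, 7] / [3, 5, 8] / [4, 6] / [9];  Q = [1, 2, 8] / [3, 6, 9] / [4, 7] / [5]
Final shape: (3, 3, 2, 1).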